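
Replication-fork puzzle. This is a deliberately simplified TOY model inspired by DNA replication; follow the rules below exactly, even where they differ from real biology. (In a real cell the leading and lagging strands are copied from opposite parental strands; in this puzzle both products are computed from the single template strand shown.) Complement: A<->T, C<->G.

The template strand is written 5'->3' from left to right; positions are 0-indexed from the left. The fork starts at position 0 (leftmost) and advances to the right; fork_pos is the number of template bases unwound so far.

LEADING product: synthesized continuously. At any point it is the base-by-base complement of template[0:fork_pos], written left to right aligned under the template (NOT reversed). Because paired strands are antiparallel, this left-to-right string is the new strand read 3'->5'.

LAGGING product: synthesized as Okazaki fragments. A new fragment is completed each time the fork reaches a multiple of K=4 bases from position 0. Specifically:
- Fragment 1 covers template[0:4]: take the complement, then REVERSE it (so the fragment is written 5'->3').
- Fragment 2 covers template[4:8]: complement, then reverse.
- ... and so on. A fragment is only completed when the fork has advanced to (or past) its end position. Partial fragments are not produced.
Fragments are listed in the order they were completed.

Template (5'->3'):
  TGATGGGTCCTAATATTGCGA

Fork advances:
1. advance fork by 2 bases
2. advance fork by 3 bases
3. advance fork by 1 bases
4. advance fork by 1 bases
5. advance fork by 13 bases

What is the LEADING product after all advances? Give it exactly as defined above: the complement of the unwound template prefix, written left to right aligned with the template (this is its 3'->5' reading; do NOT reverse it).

Answer: ACTACCCAGGATTATAACGC

Derivation:
Step 1: advance 2 -> fork_pos = 0 + 2 = 2.
Step 2: advance 3 -> fork_pos = 2 + 3 = 5.
Step 3: advance 1 -> fork_pos = 5 + 1 = 6.
Step 4: advance 1 -> fork_pos = 6 + 1 = 7.
Step 5: advance 13 -> fork_pos = 7 + 13 = 20.
Unwound prefix: template[0:20] = TGATGGGTCCTAATATTGCG
Complement it base by base (A<->T, C<->G), keeping left-to-right order:
  [0:5] TGATG -> ACTAC
  [5:10] GGTCC -> CCAGG
  [10:15] TAATA -> ATTAT
  [15:20] TTGCG -> AACGC
Concatenate: ACTACCCAGGATTATAACGC (length 20; written aligned with the template, i.e. 3'->5').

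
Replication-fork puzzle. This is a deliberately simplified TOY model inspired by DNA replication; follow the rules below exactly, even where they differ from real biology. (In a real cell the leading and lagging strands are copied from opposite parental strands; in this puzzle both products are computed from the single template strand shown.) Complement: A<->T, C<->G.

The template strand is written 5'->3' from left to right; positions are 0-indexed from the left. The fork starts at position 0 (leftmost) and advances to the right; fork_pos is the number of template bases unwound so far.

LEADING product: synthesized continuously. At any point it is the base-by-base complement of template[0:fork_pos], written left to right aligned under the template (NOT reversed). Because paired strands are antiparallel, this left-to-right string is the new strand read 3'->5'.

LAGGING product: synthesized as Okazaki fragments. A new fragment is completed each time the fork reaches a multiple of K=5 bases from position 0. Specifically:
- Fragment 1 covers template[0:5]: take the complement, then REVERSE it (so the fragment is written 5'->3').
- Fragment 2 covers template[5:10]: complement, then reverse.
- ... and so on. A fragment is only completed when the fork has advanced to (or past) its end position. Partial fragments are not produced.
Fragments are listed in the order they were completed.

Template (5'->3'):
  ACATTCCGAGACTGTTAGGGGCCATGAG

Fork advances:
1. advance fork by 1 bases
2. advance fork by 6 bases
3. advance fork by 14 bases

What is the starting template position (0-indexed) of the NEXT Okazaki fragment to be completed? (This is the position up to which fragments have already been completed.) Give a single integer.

Answer: 20

Derivation:
Step 1: advance 1 -> fork_pos = 0 + 1 = 1. Next multiple of 5 is 5 (not reached); still 0 fragment(s).
Step 2: advance 6 -> fork_pos = 1 + 6 = 7. Reached multiple(s) of 5: 5 -> fragment 1 completed (1 total).
Step 3: advance 14 -> fork_pos = 7 + 14 = 21. Reached multiple(s) of 5: 10, 15, 20 -> fragments 2-4 completed (4 total).
4 fragment(s) completed, covering template[0:20] (4 x 5 = 20). The next fragment, fragment 5, covers template[20:25], so it starts at position 20.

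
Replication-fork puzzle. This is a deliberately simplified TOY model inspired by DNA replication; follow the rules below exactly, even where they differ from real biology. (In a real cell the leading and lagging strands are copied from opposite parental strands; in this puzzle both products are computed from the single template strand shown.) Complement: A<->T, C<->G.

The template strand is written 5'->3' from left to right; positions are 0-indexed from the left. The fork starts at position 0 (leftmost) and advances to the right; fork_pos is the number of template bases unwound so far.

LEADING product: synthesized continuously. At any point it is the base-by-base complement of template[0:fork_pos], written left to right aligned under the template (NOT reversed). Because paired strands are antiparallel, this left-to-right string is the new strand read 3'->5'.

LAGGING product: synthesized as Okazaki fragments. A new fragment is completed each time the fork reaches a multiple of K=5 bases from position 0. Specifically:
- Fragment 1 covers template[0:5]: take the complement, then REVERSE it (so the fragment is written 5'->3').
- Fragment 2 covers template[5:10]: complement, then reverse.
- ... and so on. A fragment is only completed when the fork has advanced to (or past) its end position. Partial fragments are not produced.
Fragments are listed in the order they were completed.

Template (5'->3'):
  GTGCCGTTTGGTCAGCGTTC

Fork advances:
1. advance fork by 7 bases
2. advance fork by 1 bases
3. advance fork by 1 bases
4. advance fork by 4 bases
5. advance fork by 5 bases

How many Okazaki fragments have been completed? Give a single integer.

Answer: 3

Derivation:
Step 1: advance 7 -> fork_pos = 0 + 7 = 7. Reached multiple(s) of 5: 5 -> fragment 1 completed (1 total).
Step 2: advance 1 -> fork_pos = 7 + 1 = 8. Next multiple of 5 is 10 (not reached); still 1 fragment(s).
Step 3: advance 1 -> fork_pos = 8 + 1 = 9. Next multiple of 5 is 10 (not reached); still 1 fragment(s).
Step 4: advance 4 -> fork_pos = 9 + 4 = 13. Reached multiple(s) of 5: 10 -> fragment 2 completed (2 total).
Step 5: advance 5 -> fork_pos = 13 + 5 = 18. Reached multiple(s) of 5: 15 -> fragment 3 completed (3 total).
Check: final fork_pos = 18; the multiples of 5 that are <= 18 are 5..15 -> 18 // 5 = 3 completed fragment(s).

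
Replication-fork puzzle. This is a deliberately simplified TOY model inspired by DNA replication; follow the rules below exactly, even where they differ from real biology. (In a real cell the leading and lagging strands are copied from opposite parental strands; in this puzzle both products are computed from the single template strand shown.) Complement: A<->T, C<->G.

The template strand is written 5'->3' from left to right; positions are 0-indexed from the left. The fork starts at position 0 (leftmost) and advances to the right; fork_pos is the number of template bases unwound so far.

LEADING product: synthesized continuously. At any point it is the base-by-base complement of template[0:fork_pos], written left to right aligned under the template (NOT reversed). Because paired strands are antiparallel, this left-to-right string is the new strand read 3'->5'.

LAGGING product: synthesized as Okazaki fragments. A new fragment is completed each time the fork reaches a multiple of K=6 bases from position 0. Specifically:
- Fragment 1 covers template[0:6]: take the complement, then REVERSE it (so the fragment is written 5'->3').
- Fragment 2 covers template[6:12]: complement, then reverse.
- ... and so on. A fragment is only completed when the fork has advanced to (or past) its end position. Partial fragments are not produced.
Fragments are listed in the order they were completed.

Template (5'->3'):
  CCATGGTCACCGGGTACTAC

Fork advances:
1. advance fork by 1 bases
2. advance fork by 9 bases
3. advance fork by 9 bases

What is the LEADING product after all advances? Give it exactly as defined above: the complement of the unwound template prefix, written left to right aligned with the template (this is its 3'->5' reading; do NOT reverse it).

Step 1: advance 1 -> fork_pos = 0 + 1 = 1.
Step 2: advance 9 -> fork_pos = 1 + 9 = 10.
Step 3: advance 9 -> fork_pos = 10 + 9 = 19.
Unwound prefix: template[0:19] = CCATGGTCACCGGGTACTA
Complement it base by base (A<->T, C<->G), keeping left-to-right order:
  [0:5] CCATG -> GGTAC
  [5:10] GTCAC -> CAGTG
  [10:15] CGGGT -> GCCCA
  [15:19] ACTA -> TGAT
Concatenate: GGTACCAGTGGCCCATGAT (length 19; written aligned with the template, i.e. 3'->5').

Answer: GGTACCAGTGGCCCATGAT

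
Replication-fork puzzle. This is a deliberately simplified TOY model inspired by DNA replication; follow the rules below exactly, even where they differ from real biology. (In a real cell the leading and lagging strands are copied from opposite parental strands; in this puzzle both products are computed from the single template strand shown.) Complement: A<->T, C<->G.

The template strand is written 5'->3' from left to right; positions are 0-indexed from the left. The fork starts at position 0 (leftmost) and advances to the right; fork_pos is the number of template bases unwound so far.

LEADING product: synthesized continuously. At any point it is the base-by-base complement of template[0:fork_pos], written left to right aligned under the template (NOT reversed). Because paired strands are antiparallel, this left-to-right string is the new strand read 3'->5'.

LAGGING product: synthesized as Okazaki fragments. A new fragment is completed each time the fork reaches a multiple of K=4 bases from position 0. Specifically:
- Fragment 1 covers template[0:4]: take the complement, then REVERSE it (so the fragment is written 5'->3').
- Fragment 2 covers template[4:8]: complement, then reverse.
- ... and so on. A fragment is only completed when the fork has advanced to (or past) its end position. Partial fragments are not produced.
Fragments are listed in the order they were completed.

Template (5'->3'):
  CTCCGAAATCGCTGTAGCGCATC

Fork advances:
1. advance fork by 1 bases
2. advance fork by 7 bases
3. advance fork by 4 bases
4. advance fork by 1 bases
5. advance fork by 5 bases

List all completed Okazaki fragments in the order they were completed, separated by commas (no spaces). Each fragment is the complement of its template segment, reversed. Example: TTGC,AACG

Answer: GGAG,TTTC,GCGA,TACA

Derivation:
Step 1: advance 1 -> fork_pos = 0 + 1 = 1. Next multiple of 4 is 4 (not reached); still 0 fragment(s).
Step 2: advance 7 -> fork_pos = 1 + 7 = 8. Reached multiple(s) of 4: 4, 8 -> fragments 1-2 completed (2 total).
Step 3: advance 4 -> fork_pos = 8 + 4 = 12. Reached multiple(s) of 4: 12 -> fragment 3 completed (3 total).
Step 4: advance 1 -> fork_pos = 12 + 1 = 13. Next multiple of 4 is 16 (not reached); still 3 fragment(s).
Step 5: advance 5 -> fork_pos = 13 + 5 = 18. Reached multiple(s) of 4: 16 -> fragment 4 completed (4 total).
Final fork_pos = 18, so 4 fragment(s) are complete. Build each: template segment -> complement -> reverse.
Fragment 1: template[0:4] = CTCC -> complement GAGG -> reversed GGAG
Fragment 2: template[4:8] = GAAA -> complement CTTT -> reversed TTTC
Fragment 3: template[8:12] = TCGC -> complement AGCG -> reversed GCGA
Fragment 4: template[12:16] = TGTA -> complement ACAT -> reversed TACA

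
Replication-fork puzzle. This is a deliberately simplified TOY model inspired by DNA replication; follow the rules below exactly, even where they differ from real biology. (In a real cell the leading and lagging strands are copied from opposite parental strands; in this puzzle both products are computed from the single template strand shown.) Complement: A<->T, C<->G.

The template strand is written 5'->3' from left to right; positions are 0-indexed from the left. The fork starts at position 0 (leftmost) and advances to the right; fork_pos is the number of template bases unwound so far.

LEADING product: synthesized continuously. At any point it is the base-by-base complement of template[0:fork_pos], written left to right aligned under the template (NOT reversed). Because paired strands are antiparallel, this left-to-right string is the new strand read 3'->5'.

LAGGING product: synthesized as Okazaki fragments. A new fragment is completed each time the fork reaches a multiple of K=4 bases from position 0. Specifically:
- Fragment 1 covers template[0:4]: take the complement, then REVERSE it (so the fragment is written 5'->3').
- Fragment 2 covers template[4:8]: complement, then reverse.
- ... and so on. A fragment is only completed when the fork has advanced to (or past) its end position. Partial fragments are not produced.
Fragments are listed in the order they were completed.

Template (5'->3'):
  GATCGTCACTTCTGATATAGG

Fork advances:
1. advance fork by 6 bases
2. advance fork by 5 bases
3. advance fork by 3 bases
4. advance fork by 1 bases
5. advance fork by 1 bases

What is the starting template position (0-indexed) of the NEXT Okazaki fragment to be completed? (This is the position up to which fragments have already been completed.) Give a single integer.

Step 1: advance 6 -> fork_pos = 0 + 6 = 6. Reached multiple(s) of 4: 4 -> fragment 1 completed (1 total).
Step 2: advance 5 -> fork_pos = 6 + 5 = 11. Reached multiple(s) of 4: 8 -> fragment 2 completed (2 total).
Step 3: advance 3 -> fork_pos = 11 + 3 = 14. Reached multiple(s) of 4: 12 -> fragment 3 completed (3 total).
Step 4: advance 1 -> fork_pos = 14 + 1 = 15. Next multiple of 4 is 16 (not reached); still 3 fragment(s).
Step 5: advance 1 -> fork_pos = 15 + 1 = 16. Reached multiple(s) of 4: 16 -> fragment 4 completed (4 total).
4 fragment(s) completed, covering template[0:16] (4 x 4 = 16). The next fragment, fragment 5, covers template[16:20], so it starts at position 16.

Answer: 16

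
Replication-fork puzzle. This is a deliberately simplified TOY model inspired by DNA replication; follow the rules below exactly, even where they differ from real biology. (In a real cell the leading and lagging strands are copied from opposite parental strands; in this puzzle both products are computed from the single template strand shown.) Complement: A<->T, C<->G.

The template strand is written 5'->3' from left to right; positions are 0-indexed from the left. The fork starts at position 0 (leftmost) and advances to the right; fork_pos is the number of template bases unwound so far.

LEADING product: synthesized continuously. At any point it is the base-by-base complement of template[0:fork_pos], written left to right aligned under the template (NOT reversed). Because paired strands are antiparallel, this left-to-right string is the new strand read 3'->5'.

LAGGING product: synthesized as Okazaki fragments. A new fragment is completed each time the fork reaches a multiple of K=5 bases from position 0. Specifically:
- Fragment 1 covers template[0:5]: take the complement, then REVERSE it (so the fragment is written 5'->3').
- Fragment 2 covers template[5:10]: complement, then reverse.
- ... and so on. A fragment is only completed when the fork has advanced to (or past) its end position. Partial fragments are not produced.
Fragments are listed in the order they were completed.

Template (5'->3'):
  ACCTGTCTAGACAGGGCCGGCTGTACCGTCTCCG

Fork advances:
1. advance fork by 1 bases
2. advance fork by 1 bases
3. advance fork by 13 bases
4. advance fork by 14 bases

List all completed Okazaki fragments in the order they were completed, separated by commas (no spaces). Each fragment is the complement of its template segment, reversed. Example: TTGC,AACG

Step 1: advance 1 -> fork_pos = 0 + 1 = 1. Next multiple of 5 is 5 (not reached); still 0 fragment(s).
Step 2: advance 1 -> fork_pos = 1 + 1 = 2. Next multiple of 5 is 5 (not reached); still 0 fragment(s).
Step 3: advance 13 -> fork_pos = 2 + 13 = 15. Reached multiple(s) of 5: 5, 10, 15 -> fragments 1-3 completed (3 total).
Step 4: advance 14 -> fork_pos = 15 + 14 = 29. Reached multiple(s) of 5: 20, 25 -> fragments 4-5 completed (5 total).
Final fork_pos = 29, so 5 fragment(s) are complete. Build each: template segment -> complement -> reverse.
Fragment 1: template[0:5] = ACCTG -> complement TGGAC -> reversed CAGGT
Fragment 2: template[5:10] = TCTAG -> complement AGATC -> reversed CTAGA
Fragment 3: template[10:15] = ACAGG -> complement TGTCC -> reversed CCTGT
Fragment 4: template[15:20] = GCCGG -> complement CGGCC -> reversed CCGGC
Fragment 5: template[20:25] = CTGTA -> complement GACAT -> reversed TACAG

Answer: CAGGT,CTAGA,CCTGT,CCGGC,TACAG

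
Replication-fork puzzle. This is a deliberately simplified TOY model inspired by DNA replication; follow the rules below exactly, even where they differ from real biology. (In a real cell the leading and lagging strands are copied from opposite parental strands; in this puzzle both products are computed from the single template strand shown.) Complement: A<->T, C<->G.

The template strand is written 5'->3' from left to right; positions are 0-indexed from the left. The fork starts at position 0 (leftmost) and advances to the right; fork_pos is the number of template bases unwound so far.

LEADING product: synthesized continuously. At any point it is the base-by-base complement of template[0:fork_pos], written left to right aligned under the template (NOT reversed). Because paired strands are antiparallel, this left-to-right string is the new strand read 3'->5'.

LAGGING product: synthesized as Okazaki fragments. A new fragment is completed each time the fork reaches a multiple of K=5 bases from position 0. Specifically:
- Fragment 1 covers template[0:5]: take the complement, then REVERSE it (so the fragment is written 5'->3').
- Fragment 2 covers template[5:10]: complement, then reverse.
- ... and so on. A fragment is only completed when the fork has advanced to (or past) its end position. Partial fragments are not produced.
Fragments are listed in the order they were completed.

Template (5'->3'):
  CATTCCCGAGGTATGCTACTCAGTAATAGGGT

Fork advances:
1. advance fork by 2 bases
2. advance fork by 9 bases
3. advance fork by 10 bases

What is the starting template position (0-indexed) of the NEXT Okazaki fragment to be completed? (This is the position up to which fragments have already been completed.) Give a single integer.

Step 1: advance 2 -> fork_pos = 0 + 2 = 2. Next multiple of 5 is 5 (not reached); still 0 fragment(s).
Step 2: advance 9 -> fork_pos = 2 + 9 = 11. Reached multiple(s) of 5: 5, 10 -> fragments 1-2 completed (2 total).
Step 3: advance 10 -> fork_pos = 11 + 10 = 21. Reached multiple(s) of 5: 15, 20 -> fragments 3-4 completed (4 total).
4 fragment(s) completed, covering template[0:20] (4 x 5 = 20). The next fragment, fragment 5, covers template[20:25], so it starts at position 20.

Answer: 20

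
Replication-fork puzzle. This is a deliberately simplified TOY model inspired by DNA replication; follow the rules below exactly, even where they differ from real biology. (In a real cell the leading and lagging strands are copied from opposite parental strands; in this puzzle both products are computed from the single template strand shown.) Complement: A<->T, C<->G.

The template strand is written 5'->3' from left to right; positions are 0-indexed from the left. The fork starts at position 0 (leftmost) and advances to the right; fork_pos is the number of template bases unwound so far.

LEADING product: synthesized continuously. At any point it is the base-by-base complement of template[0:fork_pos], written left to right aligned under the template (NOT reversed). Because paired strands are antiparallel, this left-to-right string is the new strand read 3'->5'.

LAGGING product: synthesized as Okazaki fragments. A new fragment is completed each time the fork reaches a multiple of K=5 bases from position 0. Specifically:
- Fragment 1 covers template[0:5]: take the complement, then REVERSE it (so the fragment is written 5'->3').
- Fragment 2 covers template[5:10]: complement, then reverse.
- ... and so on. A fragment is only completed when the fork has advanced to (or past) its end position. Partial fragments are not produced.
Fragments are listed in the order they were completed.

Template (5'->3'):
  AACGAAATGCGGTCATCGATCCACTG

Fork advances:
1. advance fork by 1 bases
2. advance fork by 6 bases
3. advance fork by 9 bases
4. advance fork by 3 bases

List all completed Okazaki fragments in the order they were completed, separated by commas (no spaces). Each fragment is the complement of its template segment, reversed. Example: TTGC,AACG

Step 1: advance 1 -> fork_pos = 0 + 1 = 1. Next multiple of 5 is 5 (not reached); still 0 fragment(s).
Step 2: advance 6 -> fork_pos = 1 + 6 = 7. Reached multiple(s) of 5: 5 -> fragment 1 completed (1 total).
Step 3: advance 9 -> fork_pos = 7 + 9 = 16. Reached multiple(s) of 5: 10, 15 -> fragments 2-3 completed (3 total).
Step 4: advance 3 -> fork_pos = 16 + 3 = 19. Next multiple of 5 is 20 (not reached); still 3 fragment(s).
Final fork_pos = 19, so 3 fragment(s) are complete. Build each: template segment -> complement -> reverse.
Fragment 1: template[0:5] = AACGA -> complement TTGCT -> reversed TCGTT
Fragment 2: template[5:10] = AATGC -> complement TTACG -> reversed GCATT
Fragment 3: template[10:15] = GGTCA -> complement CCAGT -> reversed TGACC

Answer: TCGTT,GCATT,TGACC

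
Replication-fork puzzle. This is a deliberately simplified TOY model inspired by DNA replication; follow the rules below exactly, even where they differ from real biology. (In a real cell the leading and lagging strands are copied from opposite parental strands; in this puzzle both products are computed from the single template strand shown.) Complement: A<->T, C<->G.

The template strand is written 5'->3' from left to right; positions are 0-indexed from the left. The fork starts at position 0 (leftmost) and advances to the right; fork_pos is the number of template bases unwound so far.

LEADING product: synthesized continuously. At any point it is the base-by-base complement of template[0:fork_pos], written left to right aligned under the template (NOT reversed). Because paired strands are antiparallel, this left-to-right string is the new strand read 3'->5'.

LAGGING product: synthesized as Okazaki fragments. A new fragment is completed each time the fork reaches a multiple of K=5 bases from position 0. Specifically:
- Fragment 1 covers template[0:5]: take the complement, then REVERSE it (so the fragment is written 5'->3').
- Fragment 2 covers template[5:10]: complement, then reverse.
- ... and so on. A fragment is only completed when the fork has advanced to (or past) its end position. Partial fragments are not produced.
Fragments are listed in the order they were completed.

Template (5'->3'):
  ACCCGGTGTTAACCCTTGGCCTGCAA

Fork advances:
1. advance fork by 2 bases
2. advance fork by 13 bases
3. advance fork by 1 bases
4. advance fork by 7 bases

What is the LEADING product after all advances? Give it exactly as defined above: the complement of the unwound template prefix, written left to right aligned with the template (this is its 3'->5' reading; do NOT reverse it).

Answer: TGGGCCACAATTGGGAACCGGAC

Derivation:
Step 1: advance 2 -> fork_pos = 0 + 2 = 2.
Step 2: advance 13 -> fork_pos = 2 + 13 = 15.
Step 3: advance 1 -> fork_pos = 15 + 1 = 16.
Step 4: advance 7 -> fork_pos = 16 + 7 = 23.
Unwound prefix: template[0:23] = ACCCGGTGTTAACCCTTGGCCTG
Complement it base by base (A<->T, C<->G), keeping left-to-right order:
  [0:5] ACCCG -> TGGGC
  [5:10] GTGTT -> CACAA
  [10:15] AACCC -> TTGGG
  [15:20] TTGGC -> AACCG
  [20:23] CTG -> GAC
Concatenate: TGGGCCACAATTGGGAACCGGAC (length 23; written aligned with the template, i.e. 3'->5').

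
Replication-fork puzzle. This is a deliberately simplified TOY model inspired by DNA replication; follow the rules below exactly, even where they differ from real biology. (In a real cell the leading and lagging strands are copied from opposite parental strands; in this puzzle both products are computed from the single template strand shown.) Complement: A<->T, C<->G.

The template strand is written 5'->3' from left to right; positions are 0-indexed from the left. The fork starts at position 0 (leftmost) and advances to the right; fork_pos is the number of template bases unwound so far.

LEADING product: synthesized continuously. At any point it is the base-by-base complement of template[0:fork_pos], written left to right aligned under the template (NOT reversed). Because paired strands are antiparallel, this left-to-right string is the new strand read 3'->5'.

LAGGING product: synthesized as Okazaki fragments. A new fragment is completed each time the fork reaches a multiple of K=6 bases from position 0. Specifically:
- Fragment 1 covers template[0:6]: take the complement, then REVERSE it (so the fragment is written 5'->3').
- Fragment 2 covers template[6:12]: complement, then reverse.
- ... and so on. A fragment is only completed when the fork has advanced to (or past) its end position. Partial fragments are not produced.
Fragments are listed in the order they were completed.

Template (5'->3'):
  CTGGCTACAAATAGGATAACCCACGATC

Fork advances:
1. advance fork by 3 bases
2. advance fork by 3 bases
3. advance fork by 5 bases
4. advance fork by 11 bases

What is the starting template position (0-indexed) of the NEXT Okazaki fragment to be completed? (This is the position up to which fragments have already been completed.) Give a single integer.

Step 1: advance 3 -> fork_pos = 0 + 3 = 3. Next multiple of 6 is 6 (not reached); still 0 fragment(s).
Step 2: advance 3 -> fork_pos = 3 + 3 = 6. Reached multiple(s) of 6: 6 -> fragment 1 completed (1 total).
Step 3: advance 5 -> fork_pos = 6 + 5 = 11. Next multiple of 6 is 12 (not reached); still 1 fragment(s).
Step 4: advance 11 -> fork_pos = 11 + 11 = 22. Reached multiple(s) of 6: 12, 18 -> fragments 2-3 completed (3 total).
3 fragment(s) completed, covering template[0:18] (3 x 6 = 18). The next fragment, fragment 4, covers template[18:24], so it starts at position 18.

Answer: 18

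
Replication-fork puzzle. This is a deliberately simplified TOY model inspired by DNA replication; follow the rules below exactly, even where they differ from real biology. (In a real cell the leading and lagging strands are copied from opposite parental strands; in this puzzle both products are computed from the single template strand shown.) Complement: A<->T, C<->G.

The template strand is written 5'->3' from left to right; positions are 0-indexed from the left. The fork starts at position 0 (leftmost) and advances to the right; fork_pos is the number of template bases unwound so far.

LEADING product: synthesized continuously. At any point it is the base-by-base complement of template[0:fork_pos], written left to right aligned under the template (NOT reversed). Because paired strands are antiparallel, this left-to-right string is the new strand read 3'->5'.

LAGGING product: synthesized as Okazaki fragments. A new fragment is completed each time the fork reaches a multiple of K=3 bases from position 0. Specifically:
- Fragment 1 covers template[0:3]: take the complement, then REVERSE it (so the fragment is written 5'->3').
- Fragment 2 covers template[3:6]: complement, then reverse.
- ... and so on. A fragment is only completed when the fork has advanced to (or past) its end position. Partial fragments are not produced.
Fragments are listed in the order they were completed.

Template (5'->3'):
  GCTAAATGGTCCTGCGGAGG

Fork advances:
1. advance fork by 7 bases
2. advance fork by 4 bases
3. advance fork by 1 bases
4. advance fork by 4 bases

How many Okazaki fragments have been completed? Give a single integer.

Step 1: advance 7 -> fork_pos = 0 + 7 = 7. Reached multiple(s) of 3: 3, 6 -> fragments 1-2 completed (2 total).
Step 2: advance 4 -> fork_pos = 7 + 4 = 11. Reached multiple(s) of 3: 9 -> fragment 3 completed (3 total).
Step 3: advance 1 -> fork_pos = 11 + 1 = 12. Reached multiple(s) of 3: 12 -> fragment 4 completed (4 total).
Step 4: advance 4 -> fork_pos = 12 + 4 = 16. Reached multiple(s) of 3: 15 -> fragment 5 completed (5 total).
Check: final fork_pos = 16; the multiples of 3 that are <= 16 are 3..15 -> 16 // 3 = 5 completed fragment(s).

Answer: 5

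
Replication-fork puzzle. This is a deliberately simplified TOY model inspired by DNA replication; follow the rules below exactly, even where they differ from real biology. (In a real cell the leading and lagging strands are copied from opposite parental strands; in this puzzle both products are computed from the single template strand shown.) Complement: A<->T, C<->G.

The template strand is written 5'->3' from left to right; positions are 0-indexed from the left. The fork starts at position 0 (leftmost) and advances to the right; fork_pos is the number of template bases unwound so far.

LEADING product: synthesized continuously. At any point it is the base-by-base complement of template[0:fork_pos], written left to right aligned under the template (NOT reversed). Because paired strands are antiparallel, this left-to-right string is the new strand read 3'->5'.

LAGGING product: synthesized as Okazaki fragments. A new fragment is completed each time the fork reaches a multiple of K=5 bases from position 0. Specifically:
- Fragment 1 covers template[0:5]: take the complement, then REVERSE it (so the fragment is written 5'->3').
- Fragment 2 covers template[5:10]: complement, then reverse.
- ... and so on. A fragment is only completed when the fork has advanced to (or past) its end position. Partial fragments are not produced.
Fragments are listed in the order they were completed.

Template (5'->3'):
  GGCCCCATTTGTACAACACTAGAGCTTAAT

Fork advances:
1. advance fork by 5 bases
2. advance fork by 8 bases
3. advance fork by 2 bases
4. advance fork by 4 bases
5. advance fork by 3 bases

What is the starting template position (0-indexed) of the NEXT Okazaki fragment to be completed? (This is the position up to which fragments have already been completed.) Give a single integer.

Answer: 20

Derivation:
Step 1: advance 5 -> fork_pos = 0 + 5 = 5. Reached multiple(s) of 5: 5 -> fragment 1 completed (1 total).
Step 2: advance 8 -> fork_pos = 5 + 8 = 13. Reached multiple(s) of 5: 10 -> fragment 2 completed (2 total).
Step 3: advance 2 -> fork_pos = 13 + 2 = 15. Reached multiple(s) of 5: 15 -> fragment 3 completed (3 total).
Step 4: advance 4 -> fork_pos = 15 + 4 = 19. Next multiple of 5 is 20 (not reached); still 3 fragment(s).
Step 5: advance 3 -> fork_pos = 19 + 3 = 22. Reached multiple(s) of 5: 20 -> fragment 4 completed (4 total).
4 fragment(s) completed, covering template[0:20] (4 x 5 = 20). The next fragment, fragment 5, covers template[20:25], so it starts at position 20.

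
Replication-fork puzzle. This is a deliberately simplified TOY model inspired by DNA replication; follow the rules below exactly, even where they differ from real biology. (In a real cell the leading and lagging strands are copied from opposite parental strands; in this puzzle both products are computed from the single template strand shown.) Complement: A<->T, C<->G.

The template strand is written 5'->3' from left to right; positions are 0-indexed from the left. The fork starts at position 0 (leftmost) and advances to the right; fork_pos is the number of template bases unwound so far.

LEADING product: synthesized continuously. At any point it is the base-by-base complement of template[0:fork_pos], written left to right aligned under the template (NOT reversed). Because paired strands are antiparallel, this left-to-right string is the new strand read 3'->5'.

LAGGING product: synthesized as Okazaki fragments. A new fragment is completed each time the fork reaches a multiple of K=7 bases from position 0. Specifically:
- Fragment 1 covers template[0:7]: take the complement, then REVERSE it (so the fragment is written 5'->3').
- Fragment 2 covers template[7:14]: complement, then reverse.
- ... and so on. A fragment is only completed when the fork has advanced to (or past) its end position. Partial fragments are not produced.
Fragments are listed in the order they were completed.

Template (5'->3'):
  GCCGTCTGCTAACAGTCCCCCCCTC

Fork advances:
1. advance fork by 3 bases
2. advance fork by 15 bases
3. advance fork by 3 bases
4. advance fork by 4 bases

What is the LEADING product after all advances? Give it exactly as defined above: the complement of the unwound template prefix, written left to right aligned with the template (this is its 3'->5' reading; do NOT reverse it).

Step 1: advance 3 -> fork_pos = 0 + 3 = 3.
Step 2: advance 15 -> fork_pos = 3 + 15 = 18.
Step 3: advance 3 -> fork_pos = 18 + 3 = 21.
Step 4: advance 4 -> fork_pos = 21 + 4 = 25.
Unwound prefix: template[0:25] = GCCGTCTGCTAACAGTCCCCCCCTC
Complement it base by base (A<->T, C<->G), keeping left-to-right order:
  [0:5] GCCGT -> CGGCA
  [5:10] CTGCT -> GACGA
  [10:15] AACAG -> TTGTC
  [15:20] TCCCC -> AGGGG
  [20:25] CCCTC -> GGGAG
Concatenate: CGGCAGACGATTGTCAGGGGGGGAG (length 25; written aligned with the template, i.e. 3'->5').

Answer: CGGCAGACGATTGTCAGGGGGGGAG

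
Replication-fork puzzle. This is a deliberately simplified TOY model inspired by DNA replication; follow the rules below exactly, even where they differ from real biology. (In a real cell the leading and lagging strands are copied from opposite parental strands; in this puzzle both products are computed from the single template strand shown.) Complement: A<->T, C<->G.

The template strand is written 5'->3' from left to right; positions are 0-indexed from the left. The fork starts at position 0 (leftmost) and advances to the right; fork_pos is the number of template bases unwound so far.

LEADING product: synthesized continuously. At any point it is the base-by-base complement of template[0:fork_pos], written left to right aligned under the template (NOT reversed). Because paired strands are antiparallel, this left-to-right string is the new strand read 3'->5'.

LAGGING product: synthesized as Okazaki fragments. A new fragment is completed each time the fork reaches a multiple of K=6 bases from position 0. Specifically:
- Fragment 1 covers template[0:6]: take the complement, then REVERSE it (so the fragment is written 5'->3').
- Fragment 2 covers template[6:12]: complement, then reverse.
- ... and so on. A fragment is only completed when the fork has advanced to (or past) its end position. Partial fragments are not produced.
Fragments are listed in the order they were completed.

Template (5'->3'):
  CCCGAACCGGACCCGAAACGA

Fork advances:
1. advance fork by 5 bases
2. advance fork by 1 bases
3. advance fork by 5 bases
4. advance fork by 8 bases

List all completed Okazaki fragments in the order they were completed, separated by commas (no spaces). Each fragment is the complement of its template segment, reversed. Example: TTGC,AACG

Step 1: advance 5 -> fork_pos = 0 + 5 = 5. Next multiple of 6 is 6 (not reached); still 0 fragment(s).
Step 2: advance 1 -> fork_pos = 5 + 1 = 6. Reached multiple(s) of 6: 6 -> fragment 1 completed (1 total).
Step 3: advance 5 -> fork_pos = 6 + 5 = 11. Next multiple of 6 is 12 (not reached); still 1 fragment(s).
Step 4: advance 8 -> fork_pos = 11 + 8 = 19. Reached multiple(s) of 6: 12, 18 -> fragments 2-3 completed (3 total).
Final fork_pos = 19, so 3 fragment(s) are complete. Build each: template segment -> complement -> reverse.
Fragment 1: template[0:6] = CCCGAA -> complement GGGCTT -> reversed TTCGGG
Fragment 2: template[6:12] = CCGGAC -> complement GGCCTG -> reversed GTCCGG
Fragment 3: template[12:18] = CCGAAA -> complement GGCTTT -> reversed TTTCGG

Answer: TTCGGG,GTCCGG,TTTCGG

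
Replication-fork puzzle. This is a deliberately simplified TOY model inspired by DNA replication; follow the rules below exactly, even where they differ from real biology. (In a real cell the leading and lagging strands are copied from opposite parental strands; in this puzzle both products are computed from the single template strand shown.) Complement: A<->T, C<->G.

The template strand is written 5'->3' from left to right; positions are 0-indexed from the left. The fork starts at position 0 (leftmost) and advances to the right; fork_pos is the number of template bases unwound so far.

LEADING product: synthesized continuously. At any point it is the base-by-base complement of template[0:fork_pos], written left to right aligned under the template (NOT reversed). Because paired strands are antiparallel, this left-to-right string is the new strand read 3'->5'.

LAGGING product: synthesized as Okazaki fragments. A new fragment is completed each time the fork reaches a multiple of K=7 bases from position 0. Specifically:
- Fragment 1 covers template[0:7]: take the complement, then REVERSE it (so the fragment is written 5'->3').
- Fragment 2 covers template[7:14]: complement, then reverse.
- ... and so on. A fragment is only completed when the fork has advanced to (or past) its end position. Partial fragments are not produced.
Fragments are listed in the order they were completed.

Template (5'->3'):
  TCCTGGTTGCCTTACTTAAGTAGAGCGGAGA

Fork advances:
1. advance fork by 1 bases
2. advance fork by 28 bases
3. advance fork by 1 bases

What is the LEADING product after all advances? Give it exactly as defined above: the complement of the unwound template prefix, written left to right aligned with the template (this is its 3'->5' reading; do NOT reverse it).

Answer: AGGACCAACGGAATGAATTCATCTCGCCTC

Derivation:
Step 1: advance 1 -> fork_pos = 0 + 1 = 1.
Step 2: advance 28 -> fork_pos = 1 + 28 = 29.
Step 3: advance 1 -> fork_pos = 29 + 1 = 30.
Unwound prefix: template[0:30] = TCCTGGTTGCCTTACTTAAGTAGAGCGGAG
Complement it base by base (A<->T, C<->G), keeping left-to-right order:
  [0:5] TCCTG -> AGGAC
  [5:10] GTTGC -> CAACG
  [10:15] CTTAC -> GAATG
  [15:20] TTAAG -> AATTC
  [20:25] TAGAG -> ATCTC
  [25:30] CGGAG -> GCCTC
Concatenate: AGGACCAACGGAATGAATTCATCTCGCCTC (length 30; written aligned with the template, i.e. 3'->5').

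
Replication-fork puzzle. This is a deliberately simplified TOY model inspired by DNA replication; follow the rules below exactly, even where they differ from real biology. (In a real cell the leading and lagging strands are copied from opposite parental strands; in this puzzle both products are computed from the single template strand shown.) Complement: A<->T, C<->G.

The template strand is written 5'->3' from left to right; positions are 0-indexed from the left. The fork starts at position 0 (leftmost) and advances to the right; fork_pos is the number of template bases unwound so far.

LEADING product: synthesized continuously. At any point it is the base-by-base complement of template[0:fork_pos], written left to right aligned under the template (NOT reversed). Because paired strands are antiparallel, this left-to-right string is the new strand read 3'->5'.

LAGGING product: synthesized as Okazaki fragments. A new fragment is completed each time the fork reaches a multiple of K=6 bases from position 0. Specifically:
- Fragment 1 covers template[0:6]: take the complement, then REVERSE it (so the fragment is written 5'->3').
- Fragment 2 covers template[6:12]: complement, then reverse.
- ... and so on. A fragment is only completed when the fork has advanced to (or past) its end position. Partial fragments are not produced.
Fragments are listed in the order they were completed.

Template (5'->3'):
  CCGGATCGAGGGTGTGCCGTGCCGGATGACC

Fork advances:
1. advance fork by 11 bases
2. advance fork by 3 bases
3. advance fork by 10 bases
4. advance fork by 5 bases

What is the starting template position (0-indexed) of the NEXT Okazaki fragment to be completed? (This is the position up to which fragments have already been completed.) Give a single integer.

Step 1: advance 11 -> fork_pos = 0 + 11 = 11. Reached multiple(s) of 6: 6 -> fragment 1 completed (1 total).
Step 2: advance 3 -> fork_pos = 11 + 3 = 14. Reached multiple(s) of 6: 12 -> fragment 2 completed (2 total).
Step 3: advance 10 -> fork_pos = 14 + 10 = 24. Reached multiple(s) of 6: 18, 24 -> fragments 3-4 completed (4 total).
Step 4: advance 5 -> fork_pos = 24 + 5 = 29. Next multiple of 6 is 30 (not reached); still 4 fragment(s).
4 fragment(s) completed, covering template[0:24] (4 x 6 = 24). The next fragment, fragment 5, covers template[24:30], so it starts at position 24.

Answer: 24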